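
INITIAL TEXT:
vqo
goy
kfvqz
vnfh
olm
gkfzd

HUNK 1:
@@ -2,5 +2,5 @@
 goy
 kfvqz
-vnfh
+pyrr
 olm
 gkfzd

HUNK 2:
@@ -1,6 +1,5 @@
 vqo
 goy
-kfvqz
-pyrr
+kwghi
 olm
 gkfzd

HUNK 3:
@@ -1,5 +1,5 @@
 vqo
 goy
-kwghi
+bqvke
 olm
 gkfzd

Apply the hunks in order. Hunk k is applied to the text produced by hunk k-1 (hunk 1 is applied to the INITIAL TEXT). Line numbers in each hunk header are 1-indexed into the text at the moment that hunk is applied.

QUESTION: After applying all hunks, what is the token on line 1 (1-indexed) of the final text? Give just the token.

Answer: vqo

Derivation:
Hunk 1: at line 2 remove [vnfh] add [pyrr] -> 6 lines: vqo goy kfvqz pyrr olm gkfzd
Hunk 2: at line 1 remove [kfvqz,pyrr] add [kwghi] -> 5 lines: vqo goy kwghi olm gkfzd
Hunk 3: at line 1 remove [kwghi] add [bqvke] -> 5 lines: vqo goy bqvke olm gkfzd
Final line 1: vqo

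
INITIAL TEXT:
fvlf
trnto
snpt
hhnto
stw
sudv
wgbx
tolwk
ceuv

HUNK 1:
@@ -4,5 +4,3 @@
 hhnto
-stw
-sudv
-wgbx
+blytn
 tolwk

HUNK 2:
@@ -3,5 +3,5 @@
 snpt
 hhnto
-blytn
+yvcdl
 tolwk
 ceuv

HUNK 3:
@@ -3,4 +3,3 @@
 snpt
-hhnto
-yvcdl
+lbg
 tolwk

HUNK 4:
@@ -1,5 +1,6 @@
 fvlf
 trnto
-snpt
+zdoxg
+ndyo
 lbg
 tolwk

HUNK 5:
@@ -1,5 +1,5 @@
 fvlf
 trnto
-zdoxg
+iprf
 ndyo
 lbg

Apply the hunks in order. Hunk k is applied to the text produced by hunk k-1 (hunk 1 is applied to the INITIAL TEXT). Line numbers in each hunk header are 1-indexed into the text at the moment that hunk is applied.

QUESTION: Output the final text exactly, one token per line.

Answer: fvlf
trnto
iprf
ndyo
lbg
tolwk
ceuv

Derivation:
Hunk 1: at line 4 remove [stw,sudv,wgbx] add [blytn] -> 7 lines: fvlf trnto snpt hhnto blytn tolwk ceuv
Hunk 2: at line 3 remove [blytn] add [yvcdl] -> 7 lines: fvlf trnto snpt hhnto yvcdl tolwk ceuv
Hunk 3: at line 3 remove [hhnto,yvcdl] add [lbg] -> 6 lines: fvlf trnto snpt lbg tolwk ceuv
Hunk 4: at line 1 remove [snpt] add [zdoxg,ndyo] -> 7 lines: fvlf trnto zdoxg ndyo lbg tolwk ceuv
Hunk 5: at line 1 remove [zdoxg] add [iprf] -> 7 lines: fvlf trnto iprf ndyo lbg tolwk ceuv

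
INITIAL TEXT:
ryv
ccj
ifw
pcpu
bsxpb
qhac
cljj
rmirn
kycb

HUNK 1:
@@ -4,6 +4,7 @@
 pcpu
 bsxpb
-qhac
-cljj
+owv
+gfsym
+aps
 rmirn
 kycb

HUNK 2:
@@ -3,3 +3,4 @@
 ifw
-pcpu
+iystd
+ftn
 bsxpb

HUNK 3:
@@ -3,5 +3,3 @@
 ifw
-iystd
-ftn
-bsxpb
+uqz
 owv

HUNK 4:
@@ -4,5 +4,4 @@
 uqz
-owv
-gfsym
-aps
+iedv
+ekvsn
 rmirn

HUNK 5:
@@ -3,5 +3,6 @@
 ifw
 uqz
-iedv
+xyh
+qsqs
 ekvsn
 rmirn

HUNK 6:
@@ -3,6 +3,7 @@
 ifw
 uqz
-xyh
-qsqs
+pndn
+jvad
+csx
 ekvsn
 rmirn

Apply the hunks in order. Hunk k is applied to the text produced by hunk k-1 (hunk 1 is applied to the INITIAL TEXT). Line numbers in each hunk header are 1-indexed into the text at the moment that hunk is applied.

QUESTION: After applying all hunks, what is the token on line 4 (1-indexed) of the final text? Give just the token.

Answer: uqz

Derivation:
Hunk 1: at line 4 remove [qhac,cljj] add [owv,gfsym,aps] -> 10 lines: ryv ccj ifw pcpu bsxpb owv gfsym aps rmirn kycb
Hunk 2: at line 3 remove [pcpu] add [iystd,ftn] -> 11 lines: ryv ccj ifw iystd ftn bsxpb owv gfsym aps rmirn kycb
Hunk 3: at line 3 remove [iystd,ftn,bsxpb] add [uqz] -> 9 lines: ryv ccj ifw uqz owv gfsym aps rmirn kycb
Hunk 4: at line 4 remove [owv,gfsym,aps] add [iedv,ekvsn] -> 8 lines: ryv ccj ifw uqz iedv ekvsn rmirn kycb
Hunk 5: at line 3 remove [iedv] add [xyh,qsqs] -> 9 lines: ryv ccj ifw uqz xyh qsqs ekvsn rmirn kycb
Hunk 6: at line 3 remove [xyh,qsqs] add [pndn,jvad,csx] -> 10 lines: ryv ccj ifw uqz pndn jvad csx ekvsn rmirn kycb
Final line 4: uqz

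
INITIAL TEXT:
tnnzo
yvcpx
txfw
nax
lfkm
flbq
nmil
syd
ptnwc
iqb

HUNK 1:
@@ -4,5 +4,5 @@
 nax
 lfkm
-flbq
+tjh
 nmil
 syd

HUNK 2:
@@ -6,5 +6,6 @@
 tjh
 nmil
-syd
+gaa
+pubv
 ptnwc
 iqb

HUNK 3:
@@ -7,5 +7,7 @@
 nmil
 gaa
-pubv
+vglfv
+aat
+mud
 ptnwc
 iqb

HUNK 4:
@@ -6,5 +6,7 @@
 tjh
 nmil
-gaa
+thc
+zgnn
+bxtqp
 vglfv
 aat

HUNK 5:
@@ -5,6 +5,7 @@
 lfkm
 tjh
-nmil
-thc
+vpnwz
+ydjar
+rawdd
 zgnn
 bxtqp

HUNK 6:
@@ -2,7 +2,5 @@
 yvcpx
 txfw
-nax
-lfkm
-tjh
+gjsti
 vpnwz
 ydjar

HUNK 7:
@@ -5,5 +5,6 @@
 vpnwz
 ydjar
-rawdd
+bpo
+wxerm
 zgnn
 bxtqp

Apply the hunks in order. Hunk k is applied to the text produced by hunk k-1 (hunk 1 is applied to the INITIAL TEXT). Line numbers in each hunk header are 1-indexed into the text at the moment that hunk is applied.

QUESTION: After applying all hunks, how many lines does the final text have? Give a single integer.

Answer: 15

Derivation:
Hunk 1: at line 4 remove [flbq] add [tjh] -> 10 lines: tnnzo yvcpx txfw nax lfkm tjh nmil syd ptnwc iqb
Hunk 2: at line 6 remove [syd] add [gaa,pubv] -> 11 lines: tnnzo yvcpx txfw nax lfkm tjh nmil gaa pubv ptnwc iqb
Hunk 3: at line 7 remove [pubv] add [vglfv,aat,mud] -> 13 lines: tnnzo yvcpx txfw nax lfkm tjh nmil gaa vglfv aat mud ptnwc iqb
Hunk 4: at line 6 remove [gaa] add [thc,zgnn,bxtqp] -> 15 lines: tnnzo yvcpx txfw nax lfkm tjh nmil thc zgnn bxtqp vglfv aat mud ptnwc iqb
Hunk 5: at line 5 remove [nmil,thc] add [vpnwz,ydjar,rawdd] -> 16 lines: tnnzo yvcpx txfw nax lfkm tjh vpnwz ydjar rawdd zgnn bxtqp vglfv aat mud ptnwc iqb
Hunk 6: at line 2 remove [nax,lfkm,tjh] add [gjsti] -> 14 lines: tnnzo yvcpx txfw gjsti vpnwz ydjar rawdd zgnn bxtqp vglfv aat mud ptnwc iqb
Hunk 7: at line 5 remove [rawdd] add [bpo,wxerm] -> 15 lines: tnnzo yvcpx txfw gjsti vpnwz ydjar bpo wxerm zgnn bxtqp vglfv aat mud ptnwc iqb
Final line count: 15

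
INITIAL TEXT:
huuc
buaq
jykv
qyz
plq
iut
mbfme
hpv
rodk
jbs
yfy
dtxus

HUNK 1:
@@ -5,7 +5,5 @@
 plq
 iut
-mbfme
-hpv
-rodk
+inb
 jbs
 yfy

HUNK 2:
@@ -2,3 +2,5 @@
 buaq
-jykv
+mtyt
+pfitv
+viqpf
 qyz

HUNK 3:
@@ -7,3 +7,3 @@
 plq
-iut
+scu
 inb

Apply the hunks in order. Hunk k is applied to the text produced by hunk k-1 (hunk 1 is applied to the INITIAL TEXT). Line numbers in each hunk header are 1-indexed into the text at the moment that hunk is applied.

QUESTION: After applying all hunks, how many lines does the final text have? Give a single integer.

Answer: 12

Derivation:
Hunk 1: at line 5 remove [mbfme,hpv,rodk] add [inb] -> 10 lines: huuc buaq jykv qyz plq iut inb jbs yfy dtxus
Hunk 2: at line 2 remove [jykv] add [mtyt,pfitv,viqpf] -> 12 lines: huuc buaq mtyt pfitv viqpf qyz plq iut inb jbs yfy dtxus
Hunk 3: at line 7 remove [iut] add [scu] -> 12 lines: huuc buaq mtyt pfitv viqpf qyz plq scu inb jbs yfy dtxus
Final line count: 12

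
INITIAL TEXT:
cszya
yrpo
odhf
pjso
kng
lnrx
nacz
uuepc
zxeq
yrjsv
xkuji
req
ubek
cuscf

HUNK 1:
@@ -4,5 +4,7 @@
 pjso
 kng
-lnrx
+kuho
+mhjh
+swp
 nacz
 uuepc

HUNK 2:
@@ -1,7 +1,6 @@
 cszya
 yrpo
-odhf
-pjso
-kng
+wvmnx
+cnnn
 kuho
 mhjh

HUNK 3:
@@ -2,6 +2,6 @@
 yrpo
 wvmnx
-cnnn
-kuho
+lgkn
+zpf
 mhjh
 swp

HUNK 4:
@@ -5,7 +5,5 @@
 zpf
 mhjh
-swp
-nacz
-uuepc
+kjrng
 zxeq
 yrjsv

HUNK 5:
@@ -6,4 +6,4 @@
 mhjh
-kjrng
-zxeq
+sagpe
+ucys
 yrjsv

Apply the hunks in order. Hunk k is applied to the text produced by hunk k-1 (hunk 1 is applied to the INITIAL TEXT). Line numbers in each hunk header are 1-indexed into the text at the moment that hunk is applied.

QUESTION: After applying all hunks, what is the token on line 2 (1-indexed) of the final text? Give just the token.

Answer: yrpo

Derivation:
Hunk 1: at line 4 remove [lnrx] add [kuho,mhjh,swp] -> 16 lines: cszya yrpo odhf pjso kng kuho mhjh swp nacz uuepc zxeq yrjsv xkuji req ubek cuscf
Hunk 2: at line 1 remove [odhf,pjso,kng] add [wvmnx,cnnn] -> 15 lines: cszya yrpo wvmnx cnnn kuho mhjh swp nacz uuepc zxeq yrjsv xkuji req ubek cuscf
Hunk 3: at line 2 remove [cnnn,kuho] add [lgkn,zpf] -> 15 lines: cszya yrpo wvmnx lgkn zpf mhjh swp nacz uuepc zxeq yrjsv xkuji req ubek cuscf
Hunk 4: at line 5 remove [swp,nacz,uuepc] add [kjrng] -> 13 lines: cszya yrpo wvmnx lgkn zpf mhjh kjrng zxeq yrjsv xkuji req ubek cuscf
Hunk 5: at line 6 remove [kjrng,zxeq] add [sagpe,ucys] -> 13 lines: cszya yrpo wvmnx lgkn zpf mhjh sagpe ucys yrjsv xkuji req ubek cuscf
Final line 2: yrpo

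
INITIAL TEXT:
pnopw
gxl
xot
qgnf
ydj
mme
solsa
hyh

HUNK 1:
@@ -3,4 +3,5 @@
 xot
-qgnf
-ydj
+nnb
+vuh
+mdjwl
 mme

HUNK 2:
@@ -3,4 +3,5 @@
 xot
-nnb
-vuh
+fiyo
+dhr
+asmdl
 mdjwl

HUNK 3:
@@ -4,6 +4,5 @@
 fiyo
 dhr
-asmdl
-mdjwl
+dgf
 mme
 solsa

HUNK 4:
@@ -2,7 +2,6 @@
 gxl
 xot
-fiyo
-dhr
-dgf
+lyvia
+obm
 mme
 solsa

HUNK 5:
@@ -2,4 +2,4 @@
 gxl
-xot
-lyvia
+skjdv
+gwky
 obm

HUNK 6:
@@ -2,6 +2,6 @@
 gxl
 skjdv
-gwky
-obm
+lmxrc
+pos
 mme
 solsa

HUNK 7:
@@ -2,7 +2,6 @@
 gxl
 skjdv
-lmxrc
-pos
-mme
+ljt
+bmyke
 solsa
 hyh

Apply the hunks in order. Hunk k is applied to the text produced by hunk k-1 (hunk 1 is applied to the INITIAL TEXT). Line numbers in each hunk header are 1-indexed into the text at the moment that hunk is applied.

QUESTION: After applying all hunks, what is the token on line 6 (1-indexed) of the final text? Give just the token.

Hunk 1: at line 3 remove [qgnf,ydj] add [nnb,vuh,mdjwl] -> 9 lines: pnopw gxl xot nnb vuh mdjwl mme solsa hyh
Hunk 2: at line 3 remove [nnb,vuh] add [fiyo,dhr,asmdl] -> 10 lines: pnopw gxl xot fiyo dhr asmdl mdjwl mme solsa hyh
Hunk 3: at line 4 remove [asmdl,mdjwl] add [dgf] -> 9 lines: pnopw gxl xot fiyo dhr dgf mme solsa hyh
Hunk 4: at line 2 remove [fiyo,dhr,dgf] add [lyvia,obm] -> 8 lines: pnopw gxl xot lyvia obm mme solsa hyh
Hunk 5: at line 2 remove [xot,lyvia] add [skjdv,gwky] -> 8 lines: pnopw gxl skjdv gwky obm mme solsa hyh
Hunk 6: at line 2 remove [gwky,obm] add [lmxrc,pos] -> 8 lines: pnopw gxl skjdv lmxrc pos mme solsa hyh
Hunk 7: at line 2 remove [lmxrc,pos,mme] add [ljt,bmyke] -> 7 lines: pnopw gxl skjdv ljt bmyke solsa hyh
Final line 6: solsa

Answer: solsa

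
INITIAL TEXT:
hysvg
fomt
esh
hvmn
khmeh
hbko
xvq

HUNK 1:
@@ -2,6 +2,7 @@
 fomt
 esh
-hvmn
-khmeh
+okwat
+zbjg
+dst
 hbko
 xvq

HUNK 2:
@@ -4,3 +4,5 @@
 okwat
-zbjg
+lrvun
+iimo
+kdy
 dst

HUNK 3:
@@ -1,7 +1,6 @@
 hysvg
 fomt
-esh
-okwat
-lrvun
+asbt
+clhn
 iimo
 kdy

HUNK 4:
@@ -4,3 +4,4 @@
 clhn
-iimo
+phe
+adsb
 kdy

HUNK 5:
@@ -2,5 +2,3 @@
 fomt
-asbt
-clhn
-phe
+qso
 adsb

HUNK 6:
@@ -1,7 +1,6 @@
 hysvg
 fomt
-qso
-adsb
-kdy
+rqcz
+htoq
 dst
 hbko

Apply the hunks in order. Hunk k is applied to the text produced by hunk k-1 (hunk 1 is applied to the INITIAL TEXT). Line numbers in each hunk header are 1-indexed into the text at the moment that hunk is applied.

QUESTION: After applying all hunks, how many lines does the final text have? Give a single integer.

Answer: 7

Derivation:
Hunk 1: at line 2 remove [hvmn,khmeh] add [okwat,zbjg,dst] -> 8 lines: hysvg fomt esh okwat zbjg dst hbko xvq
Hunk 2: at line 4 remove [zbjg] add [lrvun,iimo,kdy] -> 10 lines: hysvg fomt esh okwat lrvun iimo kdy dst hbko xvq
Hunk 3: at line 1 remove [esh,okwat,lrvun] add [asbt,clhn] -> 9 lines: hysvg fomt asbt clhn iimo kdy dst hbko xvq
Hunk 4: at line 4 remove [iimo] add [phe,adsb] -> 10 lines: hysvg fomt asbt clhn phe adsb kdy dst hbko xvq
Hunk 5: at line 2 remove [asbt,clhn,phe] add [qso] -> 8 lines: hysvg fomt qso adsb kdy dst hbko xvq
Hunk 6: at line 1 remove [qso,adsb,kdy] add [rqcz,htoq] -> 7 lines: hysvg fomt rqcz htoq dst hbko xvq
Final line count: 7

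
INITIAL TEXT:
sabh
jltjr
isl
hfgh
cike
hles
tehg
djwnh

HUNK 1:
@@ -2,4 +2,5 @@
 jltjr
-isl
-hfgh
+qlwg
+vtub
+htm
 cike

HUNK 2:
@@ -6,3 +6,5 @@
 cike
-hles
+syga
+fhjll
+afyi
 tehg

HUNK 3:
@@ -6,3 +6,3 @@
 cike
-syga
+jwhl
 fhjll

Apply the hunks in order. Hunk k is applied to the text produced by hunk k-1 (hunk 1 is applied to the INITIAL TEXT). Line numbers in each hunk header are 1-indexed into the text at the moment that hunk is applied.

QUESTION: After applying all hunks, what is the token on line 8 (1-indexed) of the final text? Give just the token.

Hunk 1: at line 2 remove [isl,hfgh] add [qlwg,vtub,htm] -> 9 lines: sabh jltjr qlwg vtub htm cike hles tehg djwnh
Hunk 2: at line 6 remove [hles] add [syga,fhjll,afyi] -> 11 lines: sabh jltjr qlwg vtub htm cike syga fhjll afyi tehg djwnh
Hunk 3: at line 6 remove [syga] add [jwhl] -> 11 lines: sabh jltjr qlwg vtub htm cike jwhl fhjll afyi tehg djwnh
Final line 8: fhjll

Answer: fhjll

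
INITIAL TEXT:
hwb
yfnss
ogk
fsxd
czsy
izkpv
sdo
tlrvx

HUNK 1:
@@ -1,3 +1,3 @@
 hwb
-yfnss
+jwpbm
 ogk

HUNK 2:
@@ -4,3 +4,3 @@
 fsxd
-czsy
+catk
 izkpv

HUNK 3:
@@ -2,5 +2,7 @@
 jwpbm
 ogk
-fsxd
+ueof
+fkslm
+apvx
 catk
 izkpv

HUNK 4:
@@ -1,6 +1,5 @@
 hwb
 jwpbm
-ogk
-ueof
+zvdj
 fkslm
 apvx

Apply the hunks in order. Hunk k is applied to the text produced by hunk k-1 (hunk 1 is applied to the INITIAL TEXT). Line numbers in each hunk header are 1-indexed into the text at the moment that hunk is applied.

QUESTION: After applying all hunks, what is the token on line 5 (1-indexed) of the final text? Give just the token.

Answer: apvx

Derivation:
Hunk 1: at line 1 remove [yfnss] add [jwpbm] -> 8 lines: hwb jwpbm ogk fsxd czsy izkpv sdo tlrvx
Hunk 2: at line 4 remove [czsy] add [catk] -> 8 lines: hwb jwpbm ogk fsxd catk izkpv sdo tlrvx
Hunk 3: at line 2 remove [fsxd] add [ueof,fkslm,apvx] -> 10 lines: hwb jwpbm ogk ueof fkslm apvx catk izkpv sdo tlrvx
Hunk 4: at line 1 remove [ogk,ueof] add [zvdj] -> 9 lines: hwb jwpbm zvdj fkslm apvx catk izkpv sdo tlrvx
Final line 5: apvx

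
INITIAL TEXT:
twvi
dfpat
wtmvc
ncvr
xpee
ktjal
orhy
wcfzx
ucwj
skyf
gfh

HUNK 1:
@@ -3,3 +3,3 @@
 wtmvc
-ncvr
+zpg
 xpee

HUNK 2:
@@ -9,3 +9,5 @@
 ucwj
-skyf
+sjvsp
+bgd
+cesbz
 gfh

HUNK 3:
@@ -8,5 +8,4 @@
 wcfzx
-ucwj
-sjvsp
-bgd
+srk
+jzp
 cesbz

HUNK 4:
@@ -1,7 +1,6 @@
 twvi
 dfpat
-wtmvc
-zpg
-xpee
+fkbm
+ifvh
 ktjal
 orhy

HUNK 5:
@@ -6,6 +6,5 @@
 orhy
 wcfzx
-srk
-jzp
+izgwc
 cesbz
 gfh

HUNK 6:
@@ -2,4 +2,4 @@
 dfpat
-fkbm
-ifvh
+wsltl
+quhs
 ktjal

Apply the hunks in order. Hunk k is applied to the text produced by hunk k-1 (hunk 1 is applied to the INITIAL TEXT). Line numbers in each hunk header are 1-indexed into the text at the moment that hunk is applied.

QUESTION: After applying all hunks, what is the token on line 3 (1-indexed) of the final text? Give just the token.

Hunk 1: at line 3 remove [ncvr] add [zpg] -> 11 lines: twvi dfpat wtmvc zpg xpee ktjal orhy wcfzx ucwj skyf gfh
Hunk 2: at line 9 remove [skyf] add [sjvsp,bgd,cesbz] -> 13 lines: twvi dfpat wtmvc zpg xpee ktjal orhy wcfzx ucwj sjvsp bgd cesbz gfh
Hunk 3: at line 8 remove [ucwj,sjvsp,bgd] add [srk,jzp] -> 12 lines: twvi dfpat wtmvc zpg xpee ktjal orhy wcfzx srk jzp cesbz gfh
Hunk 4: at line 1 remove [wtmvc,zpg,xpee] add [fkbm,ifvh] -> 11 lines: twvi dfpat fkbm ifvh ktjal orhy wcfzx srk jzp cesbz gfh
Hunk 5: at line 6 remove [srk,jzp] add [izgwc] -> 10 lines: twvi dfpat fkbm ifvh ktjal orhy wcfzx izgwc cesbz gfh
Hunk 6: at line 2 remove [fkbm,ifvh] add [wsltl,quhs] -> 10 lines: twvi dfpat wsltl quhs ktjal orhy wcfzx izgwc cesbz gfh
Final line 3: wsltl

Answer: wsltl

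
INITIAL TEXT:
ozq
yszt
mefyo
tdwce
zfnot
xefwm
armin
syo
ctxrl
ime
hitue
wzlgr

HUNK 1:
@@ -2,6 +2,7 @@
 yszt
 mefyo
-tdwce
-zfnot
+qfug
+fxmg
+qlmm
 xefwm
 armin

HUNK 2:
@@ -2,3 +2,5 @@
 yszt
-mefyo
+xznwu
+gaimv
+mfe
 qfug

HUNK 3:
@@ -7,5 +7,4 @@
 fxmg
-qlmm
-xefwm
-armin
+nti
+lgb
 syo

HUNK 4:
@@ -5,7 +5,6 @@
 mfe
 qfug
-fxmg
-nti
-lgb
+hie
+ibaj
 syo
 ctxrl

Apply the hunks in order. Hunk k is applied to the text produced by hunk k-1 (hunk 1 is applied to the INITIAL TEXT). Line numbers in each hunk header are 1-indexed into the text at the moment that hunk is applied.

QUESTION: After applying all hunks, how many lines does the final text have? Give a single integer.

Answer: 13

Derivation:
Hunk 1: at line 2 remove [tdwce,zfnot] add [qfug,fxmg,qlmm] -> 13 lines: ozq yszt mefyo qfug fxmg qlmm xefwm armin syo ctxrl ime hitue wzlgr
Hunk 2: at line 2 remove [mefyo] add [xznwu,gaimv,mfe] -> 15 lines: ozq yszt xznwu gaimv mfe qfug fxmg qlmm xefwm armin syo ctxrl ime hitue wzlgr
Hunk 3: at line 7 remove [qlmm,xefwm,armin] add [nti,lgb] -> 14 lines: ozq yszt xznwu gaimv mfe qfug fxmg nti lgb syo ctxrl ime hitue wzlgr
Hunk 4: at line 5 remove [fxmg,nti,lgb] add [hie,ibaj] -> 13 lines: ozq yszt xznwu gaimv mfe qfug hie ibaj syo ctxrl ime hitue wzlgr
Final line count: 13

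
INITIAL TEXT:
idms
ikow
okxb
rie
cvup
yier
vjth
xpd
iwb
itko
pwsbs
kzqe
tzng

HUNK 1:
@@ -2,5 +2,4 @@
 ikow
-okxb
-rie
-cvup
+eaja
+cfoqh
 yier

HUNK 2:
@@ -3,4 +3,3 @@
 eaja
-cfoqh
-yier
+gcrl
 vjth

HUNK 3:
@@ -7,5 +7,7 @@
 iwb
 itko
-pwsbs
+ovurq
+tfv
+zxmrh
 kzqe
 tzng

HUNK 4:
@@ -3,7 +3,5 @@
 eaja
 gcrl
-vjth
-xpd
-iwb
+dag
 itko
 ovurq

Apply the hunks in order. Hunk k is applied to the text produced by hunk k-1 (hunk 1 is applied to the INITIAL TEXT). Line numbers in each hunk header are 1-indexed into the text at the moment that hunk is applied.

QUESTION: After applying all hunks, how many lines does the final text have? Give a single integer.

Hunk 1: at line 2 remove [okxb,rie,cvup] add [eaja,cfoqh] -> 12 lines: idms ikow eaja cfoqh yier vjth xpd iwb itko pwsbs kzqe tzng
Hunk 2: at line 3 remove [cfoqh,yier] add [gcrl] -> 11 lines: idms ikow eaja gcrl vjth xpd iwb itko pwsbs kzqe tzng
Hunk 3: at line 7 remove [pwsbs] add [ovurq,tfv,zxmrh] -> 13 lines: idms ikow eaja gcrl vjth xpd iwb itko ovurq tfv zxmrh kzqe tzng
Hunk 4: at line 3 remove [vjth,xpd,iwb] add [dag] -> 11 lines: idms ikow eaja gcrl dag itko ovurq tfv zxmrh kzqe tzng
Final line count: 11

Answer: 11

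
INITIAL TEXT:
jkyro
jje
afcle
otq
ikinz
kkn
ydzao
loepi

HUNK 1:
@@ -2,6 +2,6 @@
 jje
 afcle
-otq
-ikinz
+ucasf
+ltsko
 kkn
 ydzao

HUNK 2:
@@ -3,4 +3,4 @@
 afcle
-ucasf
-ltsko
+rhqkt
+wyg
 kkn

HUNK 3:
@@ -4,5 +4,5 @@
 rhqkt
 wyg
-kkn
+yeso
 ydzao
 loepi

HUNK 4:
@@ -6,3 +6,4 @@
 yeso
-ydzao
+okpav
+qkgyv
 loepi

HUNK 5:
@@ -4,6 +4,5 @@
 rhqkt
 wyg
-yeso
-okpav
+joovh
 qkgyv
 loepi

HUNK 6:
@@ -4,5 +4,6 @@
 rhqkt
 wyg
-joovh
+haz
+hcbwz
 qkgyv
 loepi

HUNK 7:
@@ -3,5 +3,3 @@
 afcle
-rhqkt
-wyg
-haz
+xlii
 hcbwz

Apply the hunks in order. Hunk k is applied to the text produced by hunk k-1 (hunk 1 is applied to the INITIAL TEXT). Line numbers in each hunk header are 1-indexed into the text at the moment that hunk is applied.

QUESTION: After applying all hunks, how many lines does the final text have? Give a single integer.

Answer: 7

Derivation:
Hunk 1: at line 2 remove [otq,ikinz] add [ucasf,ltsko] -> 8 lines: jkyro jje afcle ucasf ltsko kkn ydzao loepi
Hunk 2: at line 3 remove [ucasf,ltsko] add [rhqkt,wyg] -> 8 lines: jkyro jje afcle rhqkt wyg kkn ydzao loepi
Hunk 3: at line 4 remove [kkn] add [yeso] -> 8 lines: jkyro jje afcle rhqkt wyg yeso ydzao loepi
Hunk 4: at line 6 remove [ydzao] add [okpav,qkgyv] -> 9 lines: jkyro jje afcle rhqkt wyg yeso okpav qkgyv loepi
Hunk 5: at line 4 remove [yeso,okpav] add [joovh] -> 8 lines: jkyro jje afcle rhqkt wyg joovh qkgyv loepi
Hunk 6: at line 4 remove [joovh] add [haz,hcbwz] -> 9 lines: jkyro jje afcle rhqkt wyg haz hcbwz qkgyv loepi
Hunk 7: at line 3 remove [rhqkt,wyg,haz] add [xlii] -> 7 lines: jkyro jje afcle xlii hcbwz qkgyv loepi
Final line count: 7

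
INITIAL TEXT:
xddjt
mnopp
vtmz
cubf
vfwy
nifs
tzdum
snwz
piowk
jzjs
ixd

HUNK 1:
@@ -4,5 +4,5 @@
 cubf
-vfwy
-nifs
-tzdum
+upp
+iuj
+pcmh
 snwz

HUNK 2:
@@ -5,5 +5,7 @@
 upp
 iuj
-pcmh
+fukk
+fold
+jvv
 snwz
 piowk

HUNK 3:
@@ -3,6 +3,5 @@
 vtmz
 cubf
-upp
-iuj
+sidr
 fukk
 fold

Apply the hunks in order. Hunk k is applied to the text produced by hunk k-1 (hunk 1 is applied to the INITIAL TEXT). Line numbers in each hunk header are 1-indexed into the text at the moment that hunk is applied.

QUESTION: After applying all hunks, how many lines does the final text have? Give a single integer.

Answer: 12

Derivation:
Hunk 1: at line 4 remove [vfwy,nifs,tzdum] add [upp,iuj,pcmh] -> 11 lines: xddjt mnopp vtmz cubf upp iuj pcmh snwz piowk jzjs ixd
Hunk 2: at line 5 remove [pcmh] add [fukk,fold,jvv] -> 13 lines: xddjt mnopp vtmz cubf upp iuj fukk fold jvv snwz piowk jzjs ixd
Hunk 3: at line 3 remove [upp,iuj] add [sidr] -> 12 lines: xddjt mnopp vtmz cubf sidr fukk fold jvv snwz piowk jzjs ixd
Final line count: 12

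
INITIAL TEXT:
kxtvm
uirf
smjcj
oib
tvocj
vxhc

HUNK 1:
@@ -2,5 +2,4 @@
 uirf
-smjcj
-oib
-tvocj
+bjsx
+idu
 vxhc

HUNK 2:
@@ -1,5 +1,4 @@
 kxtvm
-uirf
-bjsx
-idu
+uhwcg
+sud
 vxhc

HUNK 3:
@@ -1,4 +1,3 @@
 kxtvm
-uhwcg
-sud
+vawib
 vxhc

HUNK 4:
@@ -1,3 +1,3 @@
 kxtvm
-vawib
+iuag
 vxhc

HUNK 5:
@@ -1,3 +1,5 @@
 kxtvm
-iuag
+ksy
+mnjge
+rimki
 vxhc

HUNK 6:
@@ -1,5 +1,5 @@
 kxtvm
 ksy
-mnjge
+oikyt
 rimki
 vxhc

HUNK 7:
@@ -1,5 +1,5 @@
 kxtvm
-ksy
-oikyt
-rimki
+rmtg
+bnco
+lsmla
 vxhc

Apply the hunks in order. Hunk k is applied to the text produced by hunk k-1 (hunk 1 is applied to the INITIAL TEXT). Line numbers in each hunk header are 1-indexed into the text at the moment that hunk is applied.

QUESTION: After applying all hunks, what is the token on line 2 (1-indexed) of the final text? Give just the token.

Hunk 1: at line 2 remove [smjcj,oib,tvocj] add [bjsx,idu] -> 5 lines: kxtvm uirf bjsx idu vxhc
Hunk 2: at line 1 remove [uirf,bjsx,idu] add [uhwcg,sud] -> 4 lines: kxtvm uhwcg sud vxhc
Hunk 3: at line 1 remove [uhwcg,sud] add [vawib] -> 3 lines: kxtvm vawib vxhc
Hunk 4: at line 1 remove [vawib] add [iuag] -> 3 lines: kxtvm iuag vxhc
Hunk 5: at line 1 remove [iuag] add [ksy,mnjge,rimki] -> 5 lines: kxtvm ksy mnjge rimki vxhc
Hunk 6: at line 1 remove [mnjge] add [oikyt] -> 5 lines: kxtvm ksy oikyt rimki vxhc
Hunk 7: at line 1 remove [ksy,oikyt,rimki] add [rmtg,bnco,lsmla] -> 5 lines: kxtvm rmtg bnco lsmla vxhc
Final line 2: rmtg

Answer: rmtg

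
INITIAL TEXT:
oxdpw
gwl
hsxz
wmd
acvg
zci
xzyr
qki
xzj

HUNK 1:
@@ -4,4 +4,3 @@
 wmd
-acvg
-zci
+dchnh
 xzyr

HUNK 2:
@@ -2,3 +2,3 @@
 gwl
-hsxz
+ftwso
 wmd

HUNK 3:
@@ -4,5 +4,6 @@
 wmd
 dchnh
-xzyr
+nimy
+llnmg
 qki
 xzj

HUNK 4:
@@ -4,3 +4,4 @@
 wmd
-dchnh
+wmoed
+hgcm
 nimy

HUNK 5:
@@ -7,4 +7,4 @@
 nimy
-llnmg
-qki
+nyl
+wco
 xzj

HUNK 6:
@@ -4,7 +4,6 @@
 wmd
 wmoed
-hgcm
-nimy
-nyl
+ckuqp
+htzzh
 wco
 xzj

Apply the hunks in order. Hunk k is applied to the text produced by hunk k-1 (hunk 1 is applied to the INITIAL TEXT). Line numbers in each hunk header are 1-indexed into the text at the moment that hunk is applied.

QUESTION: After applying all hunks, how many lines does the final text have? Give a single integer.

Answer: 9

Derivation:
Hunk 1: at line 4 remove [acvg,zci] add [dchnh] -> 8 lines: oxdpw gwl hsxz wmd dchnh xzyr qki xzj
Hunk 2: at line 2 remove [hsxz] add [ftwso] -> 8 lines: oxdpw gwl ftwso wmd dchnh xzyr qki xzj
Hunk 3: at line 4 remove [xzyr] add [nimy,llnmg] -> 9 lines: oxdpw gwl ftwso wmd dchnh nimy llnmg qki xzj
Hunk 4: at line 4 remove [dchnh] add [wmoed,hgcm] -> 10 lines: oxdpw gwl ftwso wmd wmoed hgcm nimy llnmg qki xzj
Hunk 5: at line 7 remove [llnmg,qki] add [nyl,wco] -> 10 lines: oxdpw gwl ftwso wmd wmoed hgcm nimy nyl wco xzj
Hunk 6: at line 4 remove [hgcm,nimy,nyl] add [ckuqp,htzzh] -> 9 lines: oxdpw gwl ftwso wmd wmoed ckuqp htzzh wco xzj
Final line count: 9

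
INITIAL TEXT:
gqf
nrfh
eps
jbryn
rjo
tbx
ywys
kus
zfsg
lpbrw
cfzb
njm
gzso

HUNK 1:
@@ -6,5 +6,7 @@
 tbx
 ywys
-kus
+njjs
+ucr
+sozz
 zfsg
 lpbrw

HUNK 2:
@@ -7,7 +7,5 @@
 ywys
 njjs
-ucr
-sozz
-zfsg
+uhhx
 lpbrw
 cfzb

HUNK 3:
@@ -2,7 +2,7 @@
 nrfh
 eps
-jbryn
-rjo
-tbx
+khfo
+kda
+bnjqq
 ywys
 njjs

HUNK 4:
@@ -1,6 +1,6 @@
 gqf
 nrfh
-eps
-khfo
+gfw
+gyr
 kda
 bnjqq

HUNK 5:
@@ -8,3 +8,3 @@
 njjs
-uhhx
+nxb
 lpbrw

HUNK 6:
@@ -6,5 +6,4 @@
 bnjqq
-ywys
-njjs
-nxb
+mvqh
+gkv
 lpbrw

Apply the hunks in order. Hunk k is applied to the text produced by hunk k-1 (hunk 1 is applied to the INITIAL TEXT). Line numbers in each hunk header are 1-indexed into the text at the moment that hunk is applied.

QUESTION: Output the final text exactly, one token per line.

Answer: gqf
nrfh
gfw
gyr
kda
bnjqq
mvqh
gkv
lpbrw
cfzb
njm
gzso

Derivation:
Hunk 1: at line 6 remove [kus] add [njjs,ucr,sozz] -> 15 lines: gqf nrfh eps jbryn rjo tbx ywys njjs ucr sozz zfsg lpbrw cfzb njm gzso
Hunk 2: at line 7 remove [ucr,sozz,zfsg] add [uhhx] -> 13 lines: gqf nrfh eps jbryn rjo tbx ywys njjs uhhx lpbrw cfzb njm gzso
Hunk 3: at line 2 remove [jbryn,rjo,tbx] add [khfo,kda,bnjqq] -> 13 lines: gqf nrfh eps khfo kda bnjqq ywys njjs uhhx lpbrw cfzb njm gzso
Hunk 4: at line 1 remove [eps,khfo] add [gfw,gyr] -> 13 lines: gqf nrfh gfw gyr kda bnjqq ywys njjs uhhx lpbrw cfzb njm gzso
Hunk 5: at line 8 remove [uhhx] add [nxb] -> 13 lines: gqf nrfh gfw gyr kda bnjqq ywys njjs nxb lpbrw cfzb njm gzso
Hunk 6: at line 6 remove [ywys,njjs,nxb] add [mvqh,gkv] -> 12 lines: gqf nrfh gfw gyr kda bnjqq mvqh gkv lpbrw cfzb njm gzso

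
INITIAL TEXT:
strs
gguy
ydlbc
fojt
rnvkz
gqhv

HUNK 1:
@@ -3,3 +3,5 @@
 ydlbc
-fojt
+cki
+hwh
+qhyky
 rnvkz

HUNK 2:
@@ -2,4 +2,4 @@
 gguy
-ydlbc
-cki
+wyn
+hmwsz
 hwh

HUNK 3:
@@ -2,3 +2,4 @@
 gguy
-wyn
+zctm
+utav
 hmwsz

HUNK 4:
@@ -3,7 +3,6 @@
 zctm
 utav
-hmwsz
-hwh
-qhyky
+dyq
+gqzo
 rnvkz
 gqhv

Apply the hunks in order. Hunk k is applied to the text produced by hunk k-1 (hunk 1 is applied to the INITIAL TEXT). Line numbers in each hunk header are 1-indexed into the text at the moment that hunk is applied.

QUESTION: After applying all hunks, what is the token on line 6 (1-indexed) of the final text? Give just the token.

Hunk 1: at line 3 remove [fojt] add [cki,hwh,qhyky] -> 8 lines: strs gguy ydlbc cki hwh qhyky rnvkz gqhv
Hunk 2: at line 2 remove [ydlbc,cki] add [wyn,hmwsz] -> 8 lines: strs gguy wyn hmwsz hwh qhyky rnvkz gqhv
Hunk 3: at line 2 remove [wyn] add [zctm,utav] -> 9 lines: strs gguy zctm utav hmwsz hwh qhyky rnvkz gqhv
Hunk 4: at line 3 remove [hmwsz,hwh,qhyky] add [dyq,gqzo] -> 8 lines: strs gguy zctm utav dyq gqzo rnvkz gqhv
Final line 6: gqzo

Answer: gqzo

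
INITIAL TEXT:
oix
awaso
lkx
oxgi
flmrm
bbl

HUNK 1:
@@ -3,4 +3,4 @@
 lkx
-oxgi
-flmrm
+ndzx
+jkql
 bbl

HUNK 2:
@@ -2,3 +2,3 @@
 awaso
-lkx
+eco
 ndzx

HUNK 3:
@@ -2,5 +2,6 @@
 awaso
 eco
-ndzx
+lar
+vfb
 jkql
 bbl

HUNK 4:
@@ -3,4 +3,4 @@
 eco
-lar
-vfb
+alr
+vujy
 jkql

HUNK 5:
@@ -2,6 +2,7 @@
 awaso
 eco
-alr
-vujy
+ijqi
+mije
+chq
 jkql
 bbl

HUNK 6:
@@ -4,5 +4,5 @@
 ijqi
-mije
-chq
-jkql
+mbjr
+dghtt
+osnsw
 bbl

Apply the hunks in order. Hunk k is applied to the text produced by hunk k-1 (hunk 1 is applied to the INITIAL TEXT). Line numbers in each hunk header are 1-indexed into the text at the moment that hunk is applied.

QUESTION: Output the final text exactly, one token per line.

Hunk 1: at line 3 remove [oxgi,flmrm] add [ndzx,jkql] -> 6 lines: oix awaso lkx ndzx jkql bbl
Hunk 2: at line 2 remove [lkx] add [eco] -> 6 lines: oix awaso eco ndzx jkql bbl
Hunk 3: at line 2 remove [ndzx] add [lar,vfb] -> 7 lines: oix awaso eco lar vfb jkql bbl
Hunk 4: at line 3 remove [lar,vfb] add [alr,vujy] -> 7 lines: oix awaso eco alr vujy jkql bbl
Hunk 5: at line 2 remove [alr,vujy] add [ijqi,mije,chq] -> 8 lines: oix awaso eco ijqi mije chq jkql bbl
Hunk 6: at line 4 remove [mije,chq,jkql] add [mbjr,dghtt,osnsw] -> 8 lines: oix awaso eco ijqi mbjr dghtt osnsw bbl

Answer: oix
awaso
eco
ijqi
mbjr
dghtt
osnsw
bbl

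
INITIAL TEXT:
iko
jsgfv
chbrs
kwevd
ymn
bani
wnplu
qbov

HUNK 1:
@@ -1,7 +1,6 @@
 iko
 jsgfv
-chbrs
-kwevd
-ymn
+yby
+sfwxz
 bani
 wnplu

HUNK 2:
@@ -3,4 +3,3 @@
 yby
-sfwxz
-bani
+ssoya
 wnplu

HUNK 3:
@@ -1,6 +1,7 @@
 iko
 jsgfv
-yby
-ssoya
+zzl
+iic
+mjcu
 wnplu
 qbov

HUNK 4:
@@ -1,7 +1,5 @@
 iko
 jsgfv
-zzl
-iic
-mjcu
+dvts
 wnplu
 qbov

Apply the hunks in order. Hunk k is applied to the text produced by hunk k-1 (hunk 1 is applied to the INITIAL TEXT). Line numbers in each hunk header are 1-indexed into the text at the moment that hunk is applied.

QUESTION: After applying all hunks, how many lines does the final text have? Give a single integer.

Hunk 1: at line 1 remove [chbrs,kwevd,ymn] add [yby,sfwxz] -> 7 lines: iko jsgfv yby sfwxz bani wnplu qbov
Hunk 2: at line 3 remove [sfwxz,bani] add [ssoya] -> 6 lines: iko jsgfv yby ssoya wnplu qbov
Hunk 3: at line 1 remove [yby,ssoya] add [zzl,iic,mjcu] -> 7 lines: iko jsgfv zzl iic mjcu wnplu qbov
Hunk 4: at line 1 remove [zzl,iic,mjcu] add [dvts] -> 5 lines: iko jsgfv dvts wnplu qbov
Final line count: 5

Answer: 5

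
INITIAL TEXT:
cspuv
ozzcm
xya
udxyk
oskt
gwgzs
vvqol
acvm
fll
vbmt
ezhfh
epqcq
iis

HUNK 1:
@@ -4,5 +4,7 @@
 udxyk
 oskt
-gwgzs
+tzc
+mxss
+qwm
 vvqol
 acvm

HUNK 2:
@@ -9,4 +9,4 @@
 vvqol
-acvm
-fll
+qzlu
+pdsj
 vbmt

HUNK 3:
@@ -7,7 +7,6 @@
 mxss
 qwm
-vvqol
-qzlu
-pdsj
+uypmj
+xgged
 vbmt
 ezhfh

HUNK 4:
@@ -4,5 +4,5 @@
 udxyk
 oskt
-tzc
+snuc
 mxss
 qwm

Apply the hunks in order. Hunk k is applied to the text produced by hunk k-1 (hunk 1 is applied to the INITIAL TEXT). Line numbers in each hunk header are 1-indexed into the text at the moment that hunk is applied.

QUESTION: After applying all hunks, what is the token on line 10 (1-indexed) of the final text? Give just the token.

Hunk 1: at line 4 remove [gwgzs] add [tzc,mxss,qwm] -> 15 lines: cspuv ozzcm xya udxyk oskt tzc mxss qwm vvqol acvm fll vbmt ezhfh epqcq iis
Hunk 2: at line 9 remove [acvm,fll] add [qzlu,pdsj] -> 15 lines: cspuv ozzcm xya udxyk oskt tzc mxss qwm vvqol qzlu pdsj vbmt ezhfh epqcq iis
Hunk 3: at line 7 remove [vvqol,qzlu,pdsj] add [uypmj,xgged] -> 14 lines: cspuv ozzcm xya udxyk oskt tzc mxss qwm uypmj xgged vbmt ezhfh epqcq iis
Hunk 4: at line 4 remove [tzc] add [snuc] -> 14 lines: cspuv ozzcm xya udxyk oskt snuc mxss qwm uypmj xgged vbmt ezhfh epqcq iis
Final line 10: xgged

Answer: xgged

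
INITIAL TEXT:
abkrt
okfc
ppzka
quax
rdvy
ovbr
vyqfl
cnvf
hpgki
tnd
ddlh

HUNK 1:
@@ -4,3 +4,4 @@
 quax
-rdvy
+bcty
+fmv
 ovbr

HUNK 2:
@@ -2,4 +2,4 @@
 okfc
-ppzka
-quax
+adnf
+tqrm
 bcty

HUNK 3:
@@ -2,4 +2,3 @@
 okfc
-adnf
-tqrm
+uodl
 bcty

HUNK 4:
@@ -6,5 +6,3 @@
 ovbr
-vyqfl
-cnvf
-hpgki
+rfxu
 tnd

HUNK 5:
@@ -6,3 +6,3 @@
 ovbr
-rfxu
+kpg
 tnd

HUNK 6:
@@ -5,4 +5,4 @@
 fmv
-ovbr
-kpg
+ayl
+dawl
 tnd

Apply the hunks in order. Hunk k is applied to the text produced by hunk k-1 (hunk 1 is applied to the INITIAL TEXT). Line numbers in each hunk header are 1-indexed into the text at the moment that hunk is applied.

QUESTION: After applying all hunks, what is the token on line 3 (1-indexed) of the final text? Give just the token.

Answer: uodl

Derivation:
Hunk 1: at line 4 remove [rdvy] add [bcty,fmv] -> 12 lines: abkrt okfc ppzka quax bcty fmv ovbr vyqfl cnvf hpgki tnd ddlh
Hunk 2: at line 2 remove [ppzka,quax] add [adnf,tqrm] -> 12 lines: abkrt okfc adnf tqrm bcty fmv ovbr vyqfl cnvf hpgki tnd ddlh
Hunk 3: at line 2 remove [adnf,tqrm] add [uodl] -> 11 lines: abkrt okfc uodl bcty fmv ovbr vyqfl cnvf hpgki tnd ddlh
Hunk 4: at line 6 remove [vyqfl,cnvf,hpgki] add [rfxu] -> 9 lines: abkrt okfc uodl bcty fmv ovbr rfxu tnd ddlh
Hunk 5: at line 6 remove [rfxu] add [kpg] -> 9 lines: abkrt okfc uodl bcty fmv ovbr kpg tnd ddlh
Hunk 6: at line 5 remove [ovbr,kpg] add [ayl,dawl] -> 9 lines: abkrt okfc uodl bcty fmv ayl dawl tnd ddlh
Final line 3: uodl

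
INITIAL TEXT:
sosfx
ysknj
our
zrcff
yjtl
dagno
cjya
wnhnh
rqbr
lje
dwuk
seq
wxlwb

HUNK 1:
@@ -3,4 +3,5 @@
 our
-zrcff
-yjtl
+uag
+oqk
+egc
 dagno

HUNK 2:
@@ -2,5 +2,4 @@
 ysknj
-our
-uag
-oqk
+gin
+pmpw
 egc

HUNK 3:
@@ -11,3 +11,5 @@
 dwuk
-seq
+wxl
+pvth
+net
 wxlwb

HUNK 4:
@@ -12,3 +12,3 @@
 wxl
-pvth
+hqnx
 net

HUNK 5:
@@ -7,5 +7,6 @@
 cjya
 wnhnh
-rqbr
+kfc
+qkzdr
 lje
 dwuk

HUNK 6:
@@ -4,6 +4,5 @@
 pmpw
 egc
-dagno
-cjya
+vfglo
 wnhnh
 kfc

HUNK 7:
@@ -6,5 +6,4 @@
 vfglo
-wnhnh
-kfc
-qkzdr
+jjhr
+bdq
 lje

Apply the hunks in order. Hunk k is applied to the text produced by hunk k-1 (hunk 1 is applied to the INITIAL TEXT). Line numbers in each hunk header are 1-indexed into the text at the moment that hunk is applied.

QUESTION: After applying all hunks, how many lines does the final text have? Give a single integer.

Hunk 1: at line 3 remove [zrcff,yjtl] add [uag,oqk,egc] -> 14 lines: sosfx ysknj our uag oqk egc dagno cjya wnhnh rqbr lje dwuk seq wxlwb
Hunk 2: at line 2 remove [our,uag,oqk] add [gin,pmpw] -> 13 lines: sosfx ysknj gin pmpw egc dagno cjya wnhnh rqbr lje dwuk seq wxlwb
Hunk 3: at line 11 remove [seq] add [wxl,pvth,net] -> 15 lines: sosfx ysknj gin pmpw egc dagno cjya wnhnh rqbr lje dwuk wxl pvth net wxlwb
Hunk 4: at line 12 remove [pvth] add [hqnx] -> 15 lines: sosfx ysknj gin pmpw egc dagno cjya wnhnh rqbr lje dwuk wxl hqnx net wxlwb
Hunk 5: at line 7 remove [rqbr] add [kfc,qkzdr] -> 16 lines: sosfx ysknj gin pmpw egc dagno cjya wnhnh kfc qkzdr lje dwuk wxl hqnx net wxlwb
Hunk 6: at line 4 remove [dagno,cjya] add [vfglo] -> 15 lines: sosfx ysknj gin pmpw egc vfglo wnhnh kfc qkzdr lje dwuk wxl hqnx net wxlwb
Hunk 7: at line 6 remove [wnhnh,kfc,qkzdr] add [jjhr,bdq] -> 14 lines: sosfx ysknj gin pmpw egc vfglo jjhr bdq lje dwuk wxl hqnx net wxlwb
Final line count: 14

Answer: 14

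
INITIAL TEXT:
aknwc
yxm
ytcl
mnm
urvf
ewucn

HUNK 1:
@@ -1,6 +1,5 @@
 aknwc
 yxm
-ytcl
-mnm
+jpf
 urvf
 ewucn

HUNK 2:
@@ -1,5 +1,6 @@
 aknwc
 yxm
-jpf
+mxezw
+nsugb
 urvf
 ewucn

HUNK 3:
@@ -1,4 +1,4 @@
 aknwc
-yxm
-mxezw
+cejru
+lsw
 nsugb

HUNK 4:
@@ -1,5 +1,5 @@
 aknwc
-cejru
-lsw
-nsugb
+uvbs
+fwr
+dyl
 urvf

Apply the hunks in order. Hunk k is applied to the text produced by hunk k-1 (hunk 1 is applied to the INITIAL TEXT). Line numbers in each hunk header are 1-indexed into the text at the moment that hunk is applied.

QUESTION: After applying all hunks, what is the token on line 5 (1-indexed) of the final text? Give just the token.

Answer: urvf

Derivation:
Hunk 1: at line 1 remove [ytcl,mnm] add [jpf] -> 5 lines: aknwc yxm jpf urvf ewucn
Hunk 2: at line 1 remove [jpf] add [mxezw,nsugb] -> 6 lines: aknwc yxm mxezw nsugb urvf ewucn
Hunk 3: at line 1 remove [yxm,mxezw] add [cejru,lsw] -> 6 lines: aknwc cejru lsw nsugb urvf ewucn
Hunk 4: at line 1 remove [cejru,lsw,nsugb] add [uvbs,fwr,dyl] -> 6 lines: aknwc uvbs fwr dyl urvf ewucn
Final line 5: urvf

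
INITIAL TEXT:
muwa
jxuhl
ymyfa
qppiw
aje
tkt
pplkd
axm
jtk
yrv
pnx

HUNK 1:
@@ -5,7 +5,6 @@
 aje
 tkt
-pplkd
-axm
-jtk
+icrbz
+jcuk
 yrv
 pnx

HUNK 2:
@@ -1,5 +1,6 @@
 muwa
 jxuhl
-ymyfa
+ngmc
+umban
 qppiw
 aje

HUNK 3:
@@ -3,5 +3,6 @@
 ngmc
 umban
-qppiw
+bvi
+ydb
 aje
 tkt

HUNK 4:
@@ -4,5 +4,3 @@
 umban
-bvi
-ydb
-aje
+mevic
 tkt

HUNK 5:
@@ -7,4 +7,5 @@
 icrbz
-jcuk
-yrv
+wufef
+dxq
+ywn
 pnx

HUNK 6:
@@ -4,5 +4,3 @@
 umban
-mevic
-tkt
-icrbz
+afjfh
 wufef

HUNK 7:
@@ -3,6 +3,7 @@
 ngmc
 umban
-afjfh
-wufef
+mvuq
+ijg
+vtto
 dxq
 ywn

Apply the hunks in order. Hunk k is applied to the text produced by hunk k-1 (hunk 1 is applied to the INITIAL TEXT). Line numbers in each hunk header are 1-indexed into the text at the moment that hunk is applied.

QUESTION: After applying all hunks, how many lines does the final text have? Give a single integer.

Hunk 1: at line 5 remove [pplkd,axm,jtk] add [icrbz,jcuk] -> 10 lines: muwa jxuhl ymyfa qppiw aje tkt icrbz jcuk yrv pnx
Hunk 2: at line 1 remove [ymyfa] add [ngmc,umban] -> 11 lines: muwa jxuhl ngmc umban qppiw aje tkt icrbz jcuk yrv pnx
Hunk 3: at line 3 remove [qppiw] add [bvi,ydb] -> 12 lines: muwa jxuhl ngmc umban bvi ydb aje tkt icrbz jcuk yrv pnx
Hunk 4: at line 4 remove [bvi,ydb,aje] add [mevic] -> 10 lines: muwa jxuhl ngmc umban mevic tkt icrbz jcuk yrv pnx
Hunk 5: at line 7 remove [jcuk,yrv] add [wufef,dxq,ywn] -> 11 lines: muwa jxuhl ngmc umban mevic tkt icrbz wufef dxq ywn pnx
Hunk 6: at line 4 remove [mevic,tkt,icrbz] add [afjfh] -> 9 lines: muwa jxuhl ngmc umban afjfh wufef dxq ywn pnx
Hunk 7: at line 3 remove [afjfh,wufef] add [mvuq,ijg,vtto] -> 10 lines: muwa jxuhl ngmc umban mvuq ijg vtto dxq ywn pnx
Final line count: 10

Answer: 10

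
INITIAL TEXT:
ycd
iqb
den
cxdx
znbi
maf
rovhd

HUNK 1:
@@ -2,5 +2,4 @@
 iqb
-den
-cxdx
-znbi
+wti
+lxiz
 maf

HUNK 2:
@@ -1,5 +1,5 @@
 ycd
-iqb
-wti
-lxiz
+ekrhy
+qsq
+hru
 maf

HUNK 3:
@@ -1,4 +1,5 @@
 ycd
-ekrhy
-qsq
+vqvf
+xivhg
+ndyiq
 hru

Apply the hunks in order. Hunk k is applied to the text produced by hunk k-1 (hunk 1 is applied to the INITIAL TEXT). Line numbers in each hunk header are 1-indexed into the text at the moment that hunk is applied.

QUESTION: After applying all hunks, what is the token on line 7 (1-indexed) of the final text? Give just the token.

Answer: rovhd

Derivation:
Hunk 1: at line 2 remove [den,cxdx,znbi] add [wti,lxiz] -> 6 lines: ycd iqb wti lxiz maf rovhd
Hunk 2: at line 1 remove [iqb,wti,lxiz] add [ekrhy,qsq,hru] -> 6 lines: ycd ekrhy qsq hru maf rovhd
Hunk 3: at line 1 remove [ekrhy,qsq] add [vqvf,xivhg,ndyiq] -> 7 lines: ycd vqvf xivhg ndyiq hru maf rovhd
Final line 7: rovhd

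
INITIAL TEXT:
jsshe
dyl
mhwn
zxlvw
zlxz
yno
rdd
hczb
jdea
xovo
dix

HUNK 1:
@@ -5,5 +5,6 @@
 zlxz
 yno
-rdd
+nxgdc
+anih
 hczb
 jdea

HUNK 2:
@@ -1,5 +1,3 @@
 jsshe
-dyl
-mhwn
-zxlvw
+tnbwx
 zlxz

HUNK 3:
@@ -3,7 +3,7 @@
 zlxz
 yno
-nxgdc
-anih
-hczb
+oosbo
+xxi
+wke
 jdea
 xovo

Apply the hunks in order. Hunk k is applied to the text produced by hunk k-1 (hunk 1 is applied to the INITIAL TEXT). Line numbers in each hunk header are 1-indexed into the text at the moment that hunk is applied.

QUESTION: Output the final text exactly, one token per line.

Hunk 1: at line 5 remove [rdd] add [nxgdc,anih] -> 12 lines: jsshe dyl mhwn zxlvw zlxz yno nxgdc anih hczb jdea xovo dix
Hunk 2: at line 1 remove [dyl,mhwn,zxlvw] add [tnbwx] -> 10 lines: jsshe tnbwx zlxz yno nxgdc anih hczb jdea xovo dix
Hunk 3: at line 3 remove [nxgdc,anih,hczb] add [oosbo,xxi,wke] -> 10 lines: jsshe tnbwx zlxz yno oosbo xxi wke jdea xovo dix

Answer: jsshe
tnbwx
zlxz
yno
oosbo
xxi
wke
jdea
xovo
dix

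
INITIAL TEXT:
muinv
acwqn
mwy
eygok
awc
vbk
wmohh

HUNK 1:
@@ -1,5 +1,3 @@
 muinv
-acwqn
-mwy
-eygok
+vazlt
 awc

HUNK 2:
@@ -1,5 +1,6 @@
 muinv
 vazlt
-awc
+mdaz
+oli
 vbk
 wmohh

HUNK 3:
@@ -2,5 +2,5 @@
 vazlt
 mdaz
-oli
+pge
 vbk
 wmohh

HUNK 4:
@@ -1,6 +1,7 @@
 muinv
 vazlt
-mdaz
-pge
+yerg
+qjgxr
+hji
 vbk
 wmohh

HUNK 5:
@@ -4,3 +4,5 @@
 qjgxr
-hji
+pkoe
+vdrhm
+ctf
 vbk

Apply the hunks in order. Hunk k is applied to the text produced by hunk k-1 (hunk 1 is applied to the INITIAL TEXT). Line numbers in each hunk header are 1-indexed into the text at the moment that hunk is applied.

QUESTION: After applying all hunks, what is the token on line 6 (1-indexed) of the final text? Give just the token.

Answer: vdrhm

Derivation:
Hunk 1: at line 1 remove [acwqn,mwy,eygok] add [vazlt] -> 5 lines: muinv vazlt awc vbk wmohh
Hunk 2: at line 1 remove [awc] add [mdaz,oli] -> 6 lines: muinv vazlt mdaz oli vbk wmohh
Hunk 3: at line 2 remove [oli] add [pge] -> 6 lines: muinv vazlt mdaz pge vbk wmohh
Hunk 4: at line 1 remove [mdaz,pge] add [yerg,qjgxr,hji] -> 7 lines: muinv vazlt yerg qjgxr hji vbk wmohh
Hunk 5: at line 4 remove [hji] add [pkoe,vdrhm,ctf] -> 9 lines: muinv vazlt yerg qjgxr pkoe vdrhm ctf vbk wmohh
Final line 6: vdrhm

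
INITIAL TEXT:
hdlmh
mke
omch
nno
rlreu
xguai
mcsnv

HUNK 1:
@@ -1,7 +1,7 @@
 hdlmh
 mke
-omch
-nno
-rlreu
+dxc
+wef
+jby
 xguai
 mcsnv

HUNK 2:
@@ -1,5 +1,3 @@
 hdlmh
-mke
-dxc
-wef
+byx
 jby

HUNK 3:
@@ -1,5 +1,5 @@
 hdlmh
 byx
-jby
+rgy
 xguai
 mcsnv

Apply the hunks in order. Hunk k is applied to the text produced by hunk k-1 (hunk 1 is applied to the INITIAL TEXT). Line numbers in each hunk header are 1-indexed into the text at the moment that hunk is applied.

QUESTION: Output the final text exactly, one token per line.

Answer: hdlmh
byx
rgy
xguai
mcsnv

Derivation:
Hunk 1: at line 1 remove [omch,nno,rlreu] add [dxc,wef,jby] -> 7 lines: hdlmh mke dxc wef jby xguai mcsnv
Hunk 2: at line 1 remove [mke,dxc,wef] add [byx] -> 5 lines: hdlmh byx jby xguai mcsnv
Hunk 3: at line 1 remove [jby] add [rgy] -> 5 lines: hdlmh byx rgy xguai mcsnv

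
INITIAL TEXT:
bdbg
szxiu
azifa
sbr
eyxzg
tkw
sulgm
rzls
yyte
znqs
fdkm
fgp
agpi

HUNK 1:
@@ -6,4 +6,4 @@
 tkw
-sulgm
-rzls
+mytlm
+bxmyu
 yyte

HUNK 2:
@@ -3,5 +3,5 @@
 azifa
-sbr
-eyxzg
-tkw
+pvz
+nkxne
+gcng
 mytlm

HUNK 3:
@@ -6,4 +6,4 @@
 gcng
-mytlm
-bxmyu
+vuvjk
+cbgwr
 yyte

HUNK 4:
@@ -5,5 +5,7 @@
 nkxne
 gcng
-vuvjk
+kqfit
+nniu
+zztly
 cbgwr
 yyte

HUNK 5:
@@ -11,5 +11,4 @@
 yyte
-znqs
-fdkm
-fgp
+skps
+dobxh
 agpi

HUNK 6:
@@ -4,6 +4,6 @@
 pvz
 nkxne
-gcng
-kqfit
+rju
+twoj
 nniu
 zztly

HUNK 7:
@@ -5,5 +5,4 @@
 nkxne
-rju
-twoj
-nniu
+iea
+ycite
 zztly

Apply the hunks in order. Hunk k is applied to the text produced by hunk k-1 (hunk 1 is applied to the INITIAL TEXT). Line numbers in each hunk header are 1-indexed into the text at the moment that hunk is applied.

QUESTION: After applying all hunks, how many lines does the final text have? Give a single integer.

Answer: 13

Derivation:
Hunk 1: at line 6 remove [sulgm,rzls] add [mytlm,bxmyu] -> 13 lines: bdbg szxiu azifa sbr eyxzg tkw mytlm bxmyu yyte znqs fdkm fgp agpi
Hunk 2: at line 3 remove [sbr,eyxzg,tkw] add [pvz,nkxne,gcng] -> 13 lines: bdbg szxiu azifa pvz nkxne gcng mytlm bxmyu yyte znqs fdkm fgp agpi
Hunk 3: at line 6 remove [mytlm,bxmyu] add [vuvjk,cbgwr] -> 13 lines: bdbg szxiu azifa pvz nkxne gcng vuvjk cbgwr yyte znqs fdkm fgp agpi
Hunk 4: at line 5 remove [vuvjk] add [kqfit,nniu,zztly] -> 15 lines: bdbg szxiu azifa pvz nkxne gcng kqfit nniu zztly cbgwr yyte znqs fdkm fgp agpi
Hunk 5: at line 11 remove [znqs,fdkm,fgp] add [skps,dobxh] -> 14 lines: bdbg szxiu azifa pvz nkxne gcng kqfit nniu zztly cbgwr yyte skps dobxh agpi
Hunk 6: at line 4 remove [gcng,kqfit] add [rju,twoj] -> 14 lines: bdbg szxiu azifa pvz nkxne rju twoj nniu zztly cbgwr yyte skps dobxh agpi
Hunk 7: at line 5 remove [rju,twoj,nniu] add [iea,ycite] -> 13 lines: bdbg szxiu azifa pvz nkxne iea ycite zztly cbgwr yyte skps dobxh agpi
Final line count: 13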